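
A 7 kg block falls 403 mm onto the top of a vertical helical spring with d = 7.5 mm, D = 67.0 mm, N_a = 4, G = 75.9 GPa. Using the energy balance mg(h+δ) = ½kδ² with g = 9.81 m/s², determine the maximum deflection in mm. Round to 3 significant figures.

k = Gd⁴/(8D³N_a) = (75.9×10³)(7.5⁴)/(8·67.0³·4) = 24.952 N/mm
W = mg = 7 × 9.81 = 68.67 N
½kδ² − Wδ − Wh = 0 → δ = (W + √(W² + 2kWh))/k
δ = (68.67 + √(4715.6 + 1.38107e+06))/24.952 = (68.67 + 1177.2)/24.952 = 49.93 mm

49.9 mm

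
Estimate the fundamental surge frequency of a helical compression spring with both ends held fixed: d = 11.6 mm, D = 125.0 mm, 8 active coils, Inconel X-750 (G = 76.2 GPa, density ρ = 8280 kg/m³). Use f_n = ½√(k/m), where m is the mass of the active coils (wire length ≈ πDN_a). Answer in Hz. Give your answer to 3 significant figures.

k = Gd⁴/(8D³N_a) = (76.2×10³)(11.6⁴)/(8·125.0³·8) = 11.038 N/mm = 11038 N/m
Wire length L = πDN_a = π·125.0·8 = 3141.6 mm
m = ρ·(πd²/4)·L = 8280 × 105.68×10⁻⁶ m² × 3.1416 m = 2.7491 kg
f_n = ½√(k/m) = 0.5·√(11038/2.7491) = 0.5·√(4015) = 31.682 Hz

31.7 Hz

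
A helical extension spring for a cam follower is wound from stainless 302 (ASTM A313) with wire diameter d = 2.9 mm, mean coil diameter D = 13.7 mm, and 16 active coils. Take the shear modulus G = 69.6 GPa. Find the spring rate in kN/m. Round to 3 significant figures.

k = Gd⁴/(8D³N_a) = (69.6×10³ × 2.9⁴) / (8 × 13.7³ × 16)
  = 4.92268e+06 / 329133 = 14.956 N/mm

15.0 kN/m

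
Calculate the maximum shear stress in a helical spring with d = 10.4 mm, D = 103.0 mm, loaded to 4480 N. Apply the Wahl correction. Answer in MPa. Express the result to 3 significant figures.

Spring index C = D/d = 103.0/10.4 = 9.9038
K_W = (4C−1)/(4C−4) + 0.615/C = 38.615/35.615 + 0.0621 = 1.1463
τ₀ = 8FD/(πd³) = 8·4480·103.0/(π·10.4³) = 3.69152e+06/3533.9 = 1044.6 MPa
τ_max = K·τ₀ = 1.1463 × 1044.6 = 1197.5 MPa

1200 MPa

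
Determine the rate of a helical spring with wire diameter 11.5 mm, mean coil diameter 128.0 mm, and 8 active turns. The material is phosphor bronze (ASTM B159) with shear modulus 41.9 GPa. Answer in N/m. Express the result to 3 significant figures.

k = Gd⁴/(8D³N_a) = (41.9×10³ × 11.5⁴) / (8 × 128.0³ × 8)
  = 7.32834e+08 / 1.34218e+08 = 5.46 N/mm = 5460 N/m

5460 N/m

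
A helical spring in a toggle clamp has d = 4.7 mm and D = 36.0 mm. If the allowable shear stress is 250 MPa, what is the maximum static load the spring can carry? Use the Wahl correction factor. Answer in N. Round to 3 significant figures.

237 N

C = D/d = 36.0/4.7 = 7.6596
K_W = (4C−1)/(4C−4) + 0.615/C = 29.638/26.638 + 0.0803 = 1.1929
τ_max = K·8FD/(πd³) → F_max = τ_allow·πd³/(8DK)
F_max = 250·π·4.7³/(8·36.0·1.1929) = 81542/343.56 = 237.35 N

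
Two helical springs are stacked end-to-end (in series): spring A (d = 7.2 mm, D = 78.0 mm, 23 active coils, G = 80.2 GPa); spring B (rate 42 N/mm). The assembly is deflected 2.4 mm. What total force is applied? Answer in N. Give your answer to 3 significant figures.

k_A = Gd⁴/(8D³N_a) = (80.2×10³)(7.2⁴)/(8·78.0³·23) = 2.4683 N/mm
Series: 1/k_eq = 1/2.4683 + 1/42 = 0.42894; k_eq = 2.3313 N/mm
F = k_eq·δ = 2.3313·2.4 = 5.5952 N

5.60 N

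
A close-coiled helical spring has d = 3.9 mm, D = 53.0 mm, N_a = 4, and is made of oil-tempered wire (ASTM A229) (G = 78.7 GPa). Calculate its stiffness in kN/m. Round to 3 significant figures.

k = Gd⁴/(8D³N_a) = (78.7×10³ × 3.9⁴) / (8 × 53.0³ × 4)
  = 1.82068e+07 / 4.76406e+06 = 3.8217 N/mm

3.82 kN/m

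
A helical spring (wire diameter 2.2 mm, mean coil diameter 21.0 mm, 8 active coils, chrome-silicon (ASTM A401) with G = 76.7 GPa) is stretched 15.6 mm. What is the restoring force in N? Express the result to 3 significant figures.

k = Gd⁴/(8D³N_a) = (76.7×10³)(2.2⁴)/(8·21.0³·8) = 3.0314 N/mm
F = k·δ = 3.0314 × 15.6 = 47.29 N

47.3 N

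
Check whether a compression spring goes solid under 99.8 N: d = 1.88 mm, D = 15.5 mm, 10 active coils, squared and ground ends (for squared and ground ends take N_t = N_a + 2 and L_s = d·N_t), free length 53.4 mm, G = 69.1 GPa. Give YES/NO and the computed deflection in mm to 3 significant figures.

k = Gd⁴/(8D³N_a) = (69.1×10³)(1.88⁴)/(8·15.5³·10) = 2.8975 N/mm
N_t = 12; L_s = 1.88·12 = 22.56 mm; δ_solid = L₀ − L_s = 53.4 − 22.56 = 30.84 mm
δ = F/k = 99.8/2.8975 = 34.443 mm
δ ≥ δ_solid → spring goes solid

YES, δ = 34.4 mm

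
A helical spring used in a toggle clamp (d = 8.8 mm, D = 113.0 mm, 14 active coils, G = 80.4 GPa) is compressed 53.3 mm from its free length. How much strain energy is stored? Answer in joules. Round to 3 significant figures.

4.24 J

k = Gd⁴/(8D³N_a) = (80.4×10³)(8.8⁴)/(8·113.0³·14) = 2.9836 N/mm
U = ½kδ² = 0.5 × 2.9836 × 53.3² = 4238 N·mm = 4.238 J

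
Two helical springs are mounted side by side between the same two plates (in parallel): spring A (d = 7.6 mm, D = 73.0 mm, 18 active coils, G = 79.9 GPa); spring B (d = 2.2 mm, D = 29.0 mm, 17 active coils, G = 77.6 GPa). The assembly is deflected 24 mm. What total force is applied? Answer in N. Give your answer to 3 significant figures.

127 N

k_A = Gd⁴/(8D³N_a) = (79.9×10³)(7.6⁴)/(8·73.0³·18) = 4.7585 N/mm
k_B = Gd⁴/(8D³N_a) = (77.6×10³)(2.2⁴)/(8·29.0³·17) = 0.54805 N/mm
Parallel: k_eq = 4.7585 + 0.54805 = 5.3065 N/mm
F = k_eq·δ = 5.3065·24 = 127.36 N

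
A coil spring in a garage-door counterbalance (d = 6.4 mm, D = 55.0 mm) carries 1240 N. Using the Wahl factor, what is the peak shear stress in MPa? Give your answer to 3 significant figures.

775 MPa

Spring index C = D/d = 55.0/6.4 = 8.5938
K_W = (4C−1)/(4C−4) + 0.615/C = 33.375/30.375 + 0.0716 = 1.1703
τ₀ = 8FD/(πd³) = 8·1240·55.0/(π·6.4³) = 545600/823.55 = 662.5 MPa
τ_max = K·τ₀ = 1.1703 × 662.5 = 775.34 MPa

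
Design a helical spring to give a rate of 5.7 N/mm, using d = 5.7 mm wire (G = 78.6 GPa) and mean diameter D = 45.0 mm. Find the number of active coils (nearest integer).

N_a = Gd⁴/(8D³k) = (78.6×10³ × 5.7⁴)/(8 × 45.0³ × 5.7)
    = 8.29702e+07 / 4.1553e+06 = 19.97 → 20 coils

20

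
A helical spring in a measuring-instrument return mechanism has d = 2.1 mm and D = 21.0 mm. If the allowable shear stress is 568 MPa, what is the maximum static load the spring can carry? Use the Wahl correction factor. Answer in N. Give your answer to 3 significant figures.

85.9 N

C = D/d = 21.0/2.1 = 10.0000
K_W = (4C−1)/(4C−4) + 0.615/C = 39.000/36.000 + 0.0615 = 1.1448
τ_max = K·8FD/(πd³) → F_max = τ_allow·πd³/(8DK)
F_max = 568·π·2.1³/(8·21.0·1.1448) = 16526/192.33 = 85.922 N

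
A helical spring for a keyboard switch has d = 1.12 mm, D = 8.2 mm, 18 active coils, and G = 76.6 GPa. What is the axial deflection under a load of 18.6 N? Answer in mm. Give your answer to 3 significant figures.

12.3 mm

k = Gd⁴/(8D³N_a) = (76.6×10³)(1.12⁴)/(8·8.2³·18) = 1.5181 N/mm
δ = F/k = 18.6 / 1.5181 = 12.252 mm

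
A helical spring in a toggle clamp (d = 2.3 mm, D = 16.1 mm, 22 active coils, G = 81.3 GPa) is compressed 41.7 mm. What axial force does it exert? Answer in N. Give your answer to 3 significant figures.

129 N

k = Gd⁴/(8D³N_a) = (81.3×10³)(2.3⁴)/(8·16.1³·22) = 3.0975 N/mm
F = k·δ = 3.0975 × 41.7 = 129.17 N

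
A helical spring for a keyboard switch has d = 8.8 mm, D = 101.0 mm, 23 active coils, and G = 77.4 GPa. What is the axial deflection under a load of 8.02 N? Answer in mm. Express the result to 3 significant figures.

k = Gd⁴/(8D³N_a) = (77.4×10³)(8.8⁴)/(8·101.0³·23) = 2.4484 N/mm
δ = F/k = 8.02 / 2.4484 = 3.2756 mm

3.28 mm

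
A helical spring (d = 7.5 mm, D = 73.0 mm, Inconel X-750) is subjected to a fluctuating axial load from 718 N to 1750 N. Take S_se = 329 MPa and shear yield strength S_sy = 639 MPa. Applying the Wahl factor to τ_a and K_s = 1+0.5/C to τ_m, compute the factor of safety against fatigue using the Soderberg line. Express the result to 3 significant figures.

C = D/d = 73.0/7.5 = 9.7333; K_W = (4C−1)/(4C−4)+0.615/C = 1.1491; K_s = 1+0.5/C = 1.0514
F_a = (F_max−F_min)/2 = 516 N; F_m = (F_max+F_min)/2 = 1234 N
τ_a = K_W·8F_aD/(πd³) = 1.1491 × 227.37 = 261.26 MPa
τ_m = K_s·8F_mD/(πd³) = 1.0514 × 543.74 = 571.68 MPa
Soderberg: 1/n_f = τ_a/S_se + τ_m/S_sy = 261.26/329 + 571.68/639 = 0.79410 + 0.89464 = 1.6887
n_f = 1/1.6887 = 0.5922

0.592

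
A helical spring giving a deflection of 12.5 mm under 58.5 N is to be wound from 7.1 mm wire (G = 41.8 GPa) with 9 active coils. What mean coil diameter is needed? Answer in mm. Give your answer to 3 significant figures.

Required rate k = F/δ = 58.5/12.5 = 4.68 N/mm
D = (Gd⁴/(8N_a·k))^(1/3) = (41.8×10³·7.1⁴/(8·9·4.68))^(1/3)
  = (315233)^(1/3) = 68.0577 mm

68.1 mm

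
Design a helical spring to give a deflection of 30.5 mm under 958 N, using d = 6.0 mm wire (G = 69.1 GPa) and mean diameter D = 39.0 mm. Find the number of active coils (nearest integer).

Required rate k = F/δ = 958/30.5 = 31.41 N/mm
N_a = Gd⁴/(8D³k) = (69.1×10³ × 6.0⁴)/(8 × 39.0³ × 31.41)
    = 8.95536e+07 / 1.49056e+07 = 6.008 → 6 coils

6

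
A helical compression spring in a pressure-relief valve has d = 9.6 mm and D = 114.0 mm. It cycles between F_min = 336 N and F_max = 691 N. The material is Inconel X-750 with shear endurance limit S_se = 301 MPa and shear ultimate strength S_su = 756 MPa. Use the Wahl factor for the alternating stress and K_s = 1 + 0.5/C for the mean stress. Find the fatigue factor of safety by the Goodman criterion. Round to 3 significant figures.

C = D/d = 114.0/9.6 = 11.8750; K_W = (4C−1)/(4C−4)+0.615/C = 1.1208; K_s = 1+0.5/C = 1.0421
F_a = (F_max−F_min)/2 = 177.5 N; F_m = (F_max+F_min)/2 = 513.5 N
τ_a = K_W·8F_aD/(πd³) = 1.1208 × 58.241 = 65.274 MPa
τ_m = K_s·8F_mD/(πd³) = 1.0421 × 168.49 = 175.58 MPa
Goodman: 1/n_f = τ_a/S_se + τ_m/S_su = 65.274/301 + 175.58/756 = 0.21686 + 0.23225 = 0.44911
n_f = 1/0.44911 = 2.227

2.23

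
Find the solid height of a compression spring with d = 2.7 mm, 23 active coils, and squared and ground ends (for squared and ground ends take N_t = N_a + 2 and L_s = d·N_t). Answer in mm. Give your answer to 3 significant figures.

squared and ground ends: N_t = N_a + 2 = 23 + 2 = 25
L_s = d·N_t = 2.7 × 25 = 67.5 mm

67.5 mm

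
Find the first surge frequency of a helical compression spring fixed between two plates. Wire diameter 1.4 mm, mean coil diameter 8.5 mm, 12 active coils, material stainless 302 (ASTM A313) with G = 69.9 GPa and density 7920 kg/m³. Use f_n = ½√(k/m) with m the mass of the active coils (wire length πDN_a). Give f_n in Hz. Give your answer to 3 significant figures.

k = Gd⁴/(8D³N_a) = (69.9×10³)(1.4⁴)/(8·8.5³·12) = 4.5547 N/mm = 4554.7 N/m
Wire length L = πDN_a = π·8.5·12 = 320.44 mm
m = ρ·(πd²/4)·L = 7920 × 1.5394×10⁻⁶ m² × 0.32044 m = 0.0039068 kg
f_n = ½√(k/m) = 0.5·√(4554.7/0.0039068) = 0.5·√(1.1658e+06) = 539.87 Hz

540 Hz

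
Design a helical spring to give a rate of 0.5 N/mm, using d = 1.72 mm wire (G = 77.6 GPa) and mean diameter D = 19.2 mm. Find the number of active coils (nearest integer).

N_a = Gd⁴/(8D³k) = (77.6×10³ × 1.72⁴)/(8 × 19.2³ × 0.5)
    = 679165 / 28311.6 = 23.99 → 24 coils

24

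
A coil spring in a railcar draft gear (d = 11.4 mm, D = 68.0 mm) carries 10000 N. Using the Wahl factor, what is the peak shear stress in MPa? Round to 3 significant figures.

Spring index C = D/d = 68.0/11.4 = 5.9649
K_W = (4C−1)/(4C−4) + 0.615/C = 22.860/19.860 + 0.1031 = 1.2542
τ₀ = 8FD/(πd³) = 8·10000·68.0/(π·11.4³) = 5.44e+06/4654.4 = 1168.8 MPa
τ_max = K·τ₀ = 1.2542 × 1168.8 = 1465.8 MPa

1470 MPa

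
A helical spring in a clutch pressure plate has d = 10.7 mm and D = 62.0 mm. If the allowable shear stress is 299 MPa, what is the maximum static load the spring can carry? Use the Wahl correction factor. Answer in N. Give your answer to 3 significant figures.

C = D/d = 62.0/10.7 = 5.7944
K_W = (4C−1)/(4C−4) + 0.615/C = 22.178/19.178 + 0.1061 = 1.2626
τ_max = K·8FD/(πd³) → F_max = τ_allow·πd³/(8DK)
F_max = 299·π·10.7³/(8·62.0·1.2626) = 1.1507e+06/626.23 = 1837.5 N

1840 N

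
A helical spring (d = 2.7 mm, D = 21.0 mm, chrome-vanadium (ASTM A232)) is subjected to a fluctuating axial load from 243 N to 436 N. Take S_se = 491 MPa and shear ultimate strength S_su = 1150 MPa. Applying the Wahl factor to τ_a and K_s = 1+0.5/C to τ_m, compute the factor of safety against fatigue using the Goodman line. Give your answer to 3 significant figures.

C = D/d = 21.0/2.7 = 7.7778; K_W = (4C−1)/(4C−4)+0.615/C = 1.1897; K_s = 1+0.5/C = 1.0643
F_a = (F_max−F_min)/2 = 96.5 N; F_m = (F_max+F_min)/2 = 339.5 N
τ_a = K_W·8F_aD/(πd³) = 1.1897 × 262.18 = 311.92 MPa
τ_m = K_s·8F_mD/(πd³) = 1.0643 × 922.38 = 981.67 MPa
Goodman: 1/n_f = τ_a/S_se + τ_m/S_su = 311.92/491 + 981.67/1150 = 0.63527 + 0.85363 = 1.4889
n_f = 1/1.4889 = 0.6716

0.672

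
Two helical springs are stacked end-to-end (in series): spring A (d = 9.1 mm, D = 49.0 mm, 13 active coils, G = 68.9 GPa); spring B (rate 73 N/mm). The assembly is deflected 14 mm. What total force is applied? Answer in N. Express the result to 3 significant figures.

k_A = Gd⁴/(8D³N_a) = (68.9×10³)(9.1⁴)/(8·49.0³·13) = 38.616 N/mm
Series: 1/k_eq = 1/38.616 + 1/73 = 0.039595; k_eq = 25.256 N/mm
F = k_eq·δ = 25.256·14 = 353.58 N

354 N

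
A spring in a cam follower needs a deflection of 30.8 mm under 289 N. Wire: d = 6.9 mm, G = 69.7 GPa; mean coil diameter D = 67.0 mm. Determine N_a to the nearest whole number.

Required rate k = F/δ = 289/30.8 = 9.3831 N/mm
N_a = Gd⁴/(8D³k) = (69.7×10³ × 6.9⁴)/(8 × 67.0³ × 9.3831)
    = 1.5799e+08 / 2.25768e+07 = 6.998 → 7 coils

7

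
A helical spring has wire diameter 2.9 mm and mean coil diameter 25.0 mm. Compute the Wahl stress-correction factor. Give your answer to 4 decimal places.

C = D/d = 25.0/2.9 = 8.6207
K_W = (4C−1)/(4C−4) + 0.615/C = 33.483/30.483 + 0.0713 = 1.1698

1.1698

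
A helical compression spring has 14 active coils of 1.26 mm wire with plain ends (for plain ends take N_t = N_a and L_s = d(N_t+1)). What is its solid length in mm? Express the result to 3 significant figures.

18.9 mm

plain ends: N_t = N_a = 14
L_s = d·(N_t+1) = 1.26 × 15 = 18.9 mm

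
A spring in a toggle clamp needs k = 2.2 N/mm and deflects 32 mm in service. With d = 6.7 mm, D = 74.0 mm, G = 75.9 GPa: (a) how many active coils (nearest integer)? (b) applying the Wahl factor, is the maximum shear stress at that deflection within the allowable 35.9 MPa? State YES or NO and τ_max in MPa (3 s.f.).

N_a = Gd⁴/(8D³k) = (75.9×10³)(6.7⁴)/(8·74.0³·2.2) = 21.45 → N_a = 21
Actual rate k = Gd⁴/(8D³·21) = 2.2467 N/mm
Working load F = kδ = 2.2467·32 = 71.893 N
C = 74.0/6.7 = 11.0448; K_W = (4C−1)/(4C−4)+0.615/C = 1.1303
τ_max = K_W·8FD/(πd³) = 1.1303·45.044 = 50.915 MPa
τ_max > 35.9 MPa → exceeds allowable

(a) 21 coils; (b) NO, τ_max = 50.9 MPa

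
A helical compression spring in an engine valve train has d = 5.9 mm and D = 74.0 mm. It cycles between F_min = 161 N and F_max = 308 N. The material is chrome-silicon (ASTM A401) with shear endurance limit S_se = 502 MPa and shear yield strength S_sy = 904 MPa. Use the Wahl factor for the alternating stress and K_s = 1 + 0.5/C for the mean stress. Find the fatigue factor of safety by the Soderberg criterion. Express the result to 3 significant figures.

2.52

C = D/d = 74.0/5.9 = 12.5424; K_W = (4C−1)/(4C−4)+0.615/C = 1.1140; K_s = 1+0.5/C = 1.0399
F_a = (F_max−F_min)/2 = 73.5 N; F_m = (F_max+F_min)/2 = 234.5 N
τ_a = K_W·8F_aD/(πd³) = 1.1140 × 67.438 = 75.126 MPa
τ_m = K_s·8F_mD/(πd³) = 1.0399 × 215.16 = 223.74 MPa
Soderberg: 1/n_f = τ_a/S_se + τ_m/S_sy = 75.126/502 + 223.74/904 = 0.14965 + 0.24750 = 0.39715
n_f = 1/0.39715 = 2.518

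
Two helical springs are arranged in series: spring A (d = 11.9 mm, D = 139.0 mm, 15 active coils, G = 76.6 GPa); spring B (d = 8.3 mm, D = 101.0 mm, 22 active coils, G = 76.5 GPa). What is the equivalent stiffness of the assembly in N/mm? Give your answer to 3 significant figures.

k_A = Gd⁴/(8D³N_a) = (76.6×10³)(11.9⁴)/(8·139.0³·15) = 4.7664 N/mm
k_B = Gd⁴/(8D³N_a) = (76.5×10³)(8.3⁴)/(8·101.0³·22) = 2.0022 N/mm
Series: 1/k_eq = 1/4.7664 + 1/2.0022 = 0.70926; k_eq = 1.4099 N/mm

1.41 N/mm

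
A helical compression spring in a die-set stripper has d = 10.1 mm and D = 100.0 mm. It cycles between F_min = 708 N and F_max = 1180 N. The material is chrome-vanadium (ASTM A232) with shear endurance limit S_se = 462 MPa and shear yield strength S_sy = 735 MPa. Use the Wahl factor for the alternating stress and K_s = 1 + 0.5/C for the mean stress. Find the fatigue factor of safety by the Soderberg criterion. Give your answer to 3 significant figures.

C = D/d = 100.0/10.1 = 9.9010; K_W = (4C−1)/(4C−4)+0.615/C = 1.1464; K_s = 1+0.5/C = 1.0505
F_a = (F_max−F_min)/2 = 236 N; F_m = (F_max+F_min)/2 = 944 N
τ_a = K_W·8F_aD/(πd³) = 1.1464 × 58.329 = 66.867 MPa
τ_m = K_s·8F_mD/(πd³) = 1.0505 × 233.32 = 245.1 MPa
Soderberg: 1/n_f = τ_a/S_se + τ_m/S_sy = 66.867/462 + 245.1/735 = 0.14473 + 0.33347 = 0.4782
n_f = 1/0.4782 = 2.091

2.09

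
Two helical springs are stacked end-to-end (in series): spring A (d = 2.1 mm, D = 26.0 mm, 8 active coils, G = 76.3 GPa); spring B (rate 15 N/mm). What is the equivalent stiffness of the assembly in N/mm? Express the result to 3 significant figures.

1.21 N/mm

k_A = Gd⁴/(8D³N_a) = (76.3×10³)(2.1⁴)/(8·26.0³·8) = 1.3192 N/mm
Series: 1/k_eq = 1/1.3192 + 1/15 = 0.82472; k_eq = 1.2125 N/mm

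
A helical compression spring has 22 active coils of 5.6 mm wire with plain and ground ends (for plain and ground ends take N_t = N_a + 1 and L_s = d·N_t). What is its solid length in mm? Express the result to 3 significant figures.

129 mm

plain and ground ends: N_t = N_a + 1 = 22 + 1 = 23
L_s = d·N_t = 5.6 × 23 = 128.8 mm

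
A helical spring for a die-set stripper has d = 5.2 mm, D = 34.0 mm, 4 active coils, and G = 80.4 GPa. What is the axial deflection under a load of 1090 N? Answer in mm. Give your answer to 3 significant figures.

k = Gd⁴/(8D³N_a) = (80.4×10³)(5.2⁴)/(8·34.0³·4) = 46.739 N/mm
δ = F/k = 1090 / 46.739 = 23.321 mm

23.3 mm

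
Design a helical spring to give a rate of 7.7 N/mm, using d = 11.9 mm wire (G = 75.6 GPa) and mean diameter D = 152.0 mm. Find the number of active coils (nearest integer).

7

N_a = Gd⁴/(8D³k) = (75.6×10³ × 11.9⁴)/(8 × 152.0³ × 7.7)
    = 1.51604e+09 / 2.16327e+08 = 7.008 → 7 coils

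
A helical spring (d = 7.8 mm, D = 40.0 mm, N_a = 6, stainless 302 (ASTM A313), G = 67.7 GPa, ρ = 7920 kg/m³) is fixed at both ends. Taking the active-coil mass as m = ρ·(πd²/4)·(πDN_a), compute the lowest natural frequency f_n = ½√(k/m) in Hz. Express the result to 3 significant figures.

k = Gd⁴/(8D³N_a) = (67.7×10³)(7.8⁴)/(8·40.0³·6) = 81.573 N/mm = 81573 N/m
Wire length L = πDN_a = π·40.0·6 = 753.98 mm
m = ρ·(πd²/4)·L = 7920 × 47.784×10⁻⁶ m² × 0.75398 m = 0.28534 kg
f_n = ½√(k/m) = 0.5·√(81573/0.28534) = 0.5·√(2.8588e+05) = 267.34 Hz

267 Hz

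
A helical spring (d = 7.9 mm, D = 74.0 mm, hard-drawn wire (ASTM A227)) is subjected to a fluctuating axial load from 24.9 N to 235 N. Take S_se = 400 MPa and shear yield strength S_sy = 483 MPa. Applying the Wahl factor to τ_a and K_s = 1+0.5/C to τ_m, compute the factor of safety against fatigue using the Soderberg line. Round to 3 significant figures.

C = D/d = 74.0/7.9 = 9.3671; K_W = (4C−1)/(4C−4)+0.615/C = 1.1553; K_s = 1+0.5/C = 1.0534
F_a = (F_max−F_min)/2 = 105.05 N; F_m = (F_max+F_min)/2 = 129.95 N
τ_a = K_W·8F_aD/(πd³) = 1.1553 × 40.15 = 46.385 MPa
τ_m = K_s·8F_mD/(πd³) = 1.0534 × 49.667 = 52.318 MPa
Soderberg: 1/n_f = τ_a/S_se + τ_m/S_sy = 46.385/400 + 52.318/483 = 0.11596 + 0.10832 = 0.22428
n_f = 1/0.22428 = 4.459

4.46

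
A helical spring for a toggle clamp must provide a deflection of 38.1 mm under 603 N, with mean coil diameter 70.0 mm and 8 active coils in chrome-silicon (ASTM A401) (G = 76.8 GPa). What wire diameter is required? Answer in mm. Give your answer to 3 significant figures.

Required rate k = F/δ = 603/38.1 = 15.827 N/mm
d = (8D³N_a·k / G)^(1/4) = (8·70.0³·8·15.827 / (76.8×10³))^0.25
  = (4523.8)^0.25 = 8.2012 mm

8.20 mm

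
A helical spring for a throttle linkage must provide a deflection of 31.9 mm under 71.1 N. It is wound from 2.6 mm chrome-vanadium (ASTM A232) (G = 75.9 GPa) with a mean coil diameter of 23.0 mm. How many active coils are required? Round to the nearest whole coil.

16

Required rate k = F/δ = 71.1/31.9 = 2.2288 N/mm
N_a = Gd⁴/(8D³k) = (75.9×10³ × 2.6⁴)/(8 × 23.0³ × 2.2288)
    = 3.46845e+06 / 216946 = 15.99 → 16 coils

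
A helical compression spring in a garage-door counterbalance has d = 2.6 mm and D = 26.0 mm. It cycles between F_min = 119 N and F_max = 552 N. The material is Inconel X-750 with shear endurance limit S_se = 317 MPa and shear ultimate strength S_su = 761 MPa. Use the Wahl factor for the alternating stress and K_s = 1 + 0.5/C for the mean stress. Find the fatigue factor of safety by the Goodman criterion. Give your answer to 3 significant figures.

0.213

C = D/d = 26.0/2.6 = 10.0000; K_W = (4C−1)/(4C−4)+0.615/C = 1.1448; K_s = 1+0.5/C = 1.0500
F_a = (F_max−F_min)/2 = 216.5 N; F_m = (F_max+F_min)/2 = 335.5 N
τ_a = K_W·8F_aD/(πd³) = 1.1448 × 815.55 = 933.67 MPa
τ_m = K_s·8F_mD/(πd³) = 1.0500 × 1263.8 = 1327 MPa
Goodman: 1/n_f = τ_a/S_se + τ_m/S_su = 933.67/317 + 1327/761 = 2.94533 + 1.74378 = 4.6891
n_f = 1/4.6891 = 0.2133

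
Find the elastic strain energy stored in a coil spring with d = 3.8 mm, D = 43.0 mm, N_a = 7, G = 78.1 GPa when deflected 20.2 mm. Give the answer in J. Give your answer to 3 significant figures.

k = Gd⁴/(8D³N_a) = (78.1×10³)(3.8⁴)/(8·43.0³·7) = 3.6576 N/mm
U = ½kδ² = 0.5 × 3.6576 × 20.2² = 746.22 N·mm = 0.74622 J

0.746 J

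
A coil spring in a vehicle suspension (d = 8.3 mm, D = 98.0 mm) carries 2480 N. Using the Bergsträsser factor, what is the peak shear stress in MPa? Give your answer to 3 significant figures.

1200 MPa

Spring index C = D/d = 98.0/8.3 = 11.8072
K_B = (4C+2)/(4C−3) = 49.229/44.229 = 1.1130
τ₀ = 8FD/(πd³) = 8·2480·98.0/(π·8.3³) = 1.94432e+06/1796.3 = 1082.4 MPa
τ_max = K·τ₀ = 1.1130 × 1082.4 = 1204.8 MPa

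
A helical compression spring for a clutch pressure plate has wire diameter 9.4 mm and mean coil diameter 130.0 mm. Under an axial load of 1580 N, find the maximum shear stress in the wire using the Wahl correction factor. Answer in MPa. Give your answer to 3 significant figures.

695 MPa

Spring index C = D/d = 130.0/9.4 = 13.8298
K_W = (4C−1)/(4C−4) + 0.615/C = 54.319/51.319 + 0.0445 = 1.1029
τ₀ = 8FD/(πd³) = 8·1580·130.0/(π·9.4³) = 1.6432e+06/2609.4 = 629.73 MPa
τ_max = K·τ₀ = 1.1029 × 629.73 = 694.55 MPa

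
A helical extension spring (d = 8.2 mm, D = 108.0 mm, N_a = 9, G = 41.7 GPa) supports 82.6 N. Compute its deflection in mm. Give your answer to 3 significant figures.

39.7 mm

k = Gd⁴/(8D³N_a) = (41.7×10³)(8.2⁴)/(8·108.0³·9) = 2.0787 N/mm
δ = F/k = 82.6 / 2.0787 = 39.737 mm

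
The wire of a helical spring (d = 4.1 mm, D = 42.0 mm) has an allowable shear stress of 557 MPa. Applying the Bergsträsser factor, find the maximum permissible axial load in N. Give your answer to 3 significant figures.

317 N

C = D/d = 42.0/4.1 = 10.2439
K_B = (4C+2)/(4C−3) = 42.976/37.976 = 1.1317
τ_max = K·8FD/(πd³) → F_max = τ_allow·πd³/(8DK)
F_max = 557·π·4.1³/(8·42.0·1.1317) = 1.206e+05/380.24 = 317.18 N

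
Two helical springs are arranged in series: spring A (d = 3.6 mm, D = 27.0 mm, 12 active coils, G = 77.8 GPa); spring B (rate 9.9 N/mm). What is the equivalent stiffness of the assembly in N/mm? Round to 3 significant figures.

k_A = Gd⁴/(8D³N_a) = (77.8×10³)(3.6⁴)/(8·27.0³·12) = 6.9156 N/mm
Series: 1/k_eq = 1/6.9156 + 1/9.9 = 0.24561; k_eq = 4.0715 N/mm

4.07 N/mm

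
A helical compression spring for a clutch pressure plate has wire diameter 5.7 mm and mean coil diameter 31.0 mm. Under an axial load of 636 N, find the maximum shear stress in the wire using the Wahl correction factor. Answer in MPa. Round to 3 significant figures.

348 MPa

Spring index C = D/d = 31.0/5.7 = 5.4386
K_W = (4C−1)/(4C−4) + 0.615/C = 20.754/17.754 + 0.1131 = 1.2821
τ₀ = 8FD/(πd³) = 8·636·31.0/(π·5.7³) = 157728/581.8 = 271.1 MPa
τ_max = K·τ₀ = 1.2821 × 271.1 = 347.57 MPa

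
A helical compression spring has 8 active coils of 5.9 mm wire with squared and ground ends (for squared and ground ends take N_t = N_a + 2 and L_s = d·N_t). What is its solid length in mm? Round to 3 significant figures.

59.0 mm

squared and ground ends: N_t = N_a + 2 = 8 + 2 = 10
L_s = d·N_t = 5.9 × 10 = 59 mm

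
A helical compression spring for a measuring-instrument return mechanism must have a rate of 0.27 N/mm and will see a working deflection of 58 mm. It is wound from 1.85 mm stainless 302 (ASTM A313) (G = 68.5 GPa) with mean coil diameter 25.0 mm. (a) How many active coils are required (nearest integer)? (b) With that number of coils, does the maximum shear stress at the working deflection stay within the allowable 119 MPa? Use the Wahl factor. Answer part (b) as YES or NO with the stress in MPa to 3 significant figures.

N_a = Gd⁴/(8D³k) = (68.5×10³)(1.85⁴)/(8·25.0³·0.27) = 23.77 → N_a = 24
Actual rate k = Gd⁴/(8D³·24) = 0.26746 N/mm
Working load F = kδ = 0.26746·58 = 15.513 N
C = 25.0/1.85 = 13.5135; K_W = (4C−1)/(4C−4)+0.615/C = 1.1054
τ_max = K_W·8FD/(πd³) = 1.1054·155.97 = 172.42 MPa
τ_max > 119 MPa → exceeds allowable

(a) 24 coils; (b) NO, τ_max = 172 MPa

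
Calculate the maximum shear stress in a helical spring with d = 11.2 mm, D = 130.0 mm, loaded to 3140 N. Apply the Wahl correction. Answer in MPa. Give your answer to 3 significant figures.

831 MPa

Spring index C = D/d = 130.0/11.2 = 11.6071
K_W = (4C−1)/(4C−4) + 0.615/C = 45.429/42.429 + 0.0530 = 1.1237
τ₀ = 8FD/(πd³) = 8·3140·130.0/(π·11.2³) = 3.2656e+06/4413.7 = 739.88 MPa
τ_max = K·τ₀ = 1.1237 × 739.88 = 831.39 MPa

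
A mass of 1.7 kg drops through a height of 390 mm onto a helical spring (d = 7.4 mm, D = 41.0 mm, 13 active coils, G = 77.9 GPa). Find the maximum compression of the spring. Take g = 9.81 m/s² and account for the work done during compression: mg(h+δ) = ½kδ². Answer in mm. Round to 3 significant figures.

20.5 mm

k = Gd⁴/(8D³N_a) = (77.9×10³)(7.4⁴)/(8·41.0³·13) = 32.59 N/mm
W = mg = 1.7 × 9.81 = 16.677 N
½kδ² − Wδ − Wh = 0 → δ = (W + √(W² + 2kWh))/k
δ = (16.677 + √(278.12 + 423928))/32.59 = (16.677 + 651.31)/32.59 = 20.497 mm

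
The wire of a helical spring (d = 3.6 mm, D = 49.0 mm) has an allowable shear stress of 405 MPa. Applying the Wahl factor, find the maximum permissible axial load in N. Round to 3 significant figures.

C = D/d = 49.0/3.6 = 13.6111
K_W = (4C−1)/(4C−4) + 0.615/C = 53.444/50.444 + 0.0452 = 1.1047
τ_max = K·8FD/(πd³) → F_max = τ_allow·πd³/(8DK)
F_max = 405·π·3.6³/(8·49.0·1.1047) = 59363/433.02 = 137.09 N

137 N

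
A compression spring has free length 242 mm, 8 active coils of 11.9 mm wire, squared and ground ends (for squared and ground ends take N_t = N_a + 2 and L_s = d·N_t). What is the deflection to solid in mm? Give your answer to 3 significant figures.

N_t = 10; L_s = 11.9·10 = 119 mm
δ_solid = L₀ − L_s = 242 − 119 = 123 mm

123 mm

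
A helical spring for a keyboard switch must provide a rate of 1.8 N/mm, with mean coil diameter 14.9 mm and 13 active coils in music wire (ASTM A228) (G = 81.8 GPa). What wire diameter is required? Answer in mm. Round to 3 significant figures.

1.66 mm

d = (8D³N_a·k / G)^(1/4) = (8·14.9³·13·1.8 / (81.8×10³))^0.25
  = (7.5703)^0.25 = 1.6587 mm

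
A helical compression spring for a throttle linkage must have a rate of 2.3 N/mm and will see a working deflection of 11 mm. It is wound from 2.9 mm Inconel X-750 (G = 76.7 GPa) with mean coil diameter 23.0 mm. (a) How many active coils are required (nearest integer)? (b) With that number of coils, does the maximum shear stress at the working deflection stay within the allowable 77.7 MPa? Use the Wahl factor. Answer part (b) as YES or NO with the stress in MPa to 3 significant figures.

N_a = Gd⁴/(8D³k) = (76.7×10³)(2.9⁴)/(8·23.0³·2.3) = 24.23 → N_a = 24
Actual rate k = Gd⁴/(8D³·24) = 2.3222 N/mm
Working load F = kδ = 2.3222·11 = 25.544 N
C = 23.0/2.9 = 7.9310; K_W = (4C−1)/(4C−4)+0.615/C = 1.1858
τ_max = K_W·8FD/(πd³) = 1.1858·61.344 = 72.738 MPa
τ_max ≤ 77.7 MPa → acceptable

(a) 24 coils; (b) YES, τ_max = 72.7 MPa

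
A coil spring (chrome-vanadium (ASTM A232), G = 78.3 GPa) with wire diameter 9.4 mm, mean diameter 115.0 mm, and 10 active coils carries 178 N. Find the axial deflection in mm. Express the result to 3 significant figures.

35.4 mm

k = Gd⁴/(8D³N_a) = (78.3×10³)(9.4⁴)/(8·115.0³·10) = 5.0245 N/mm
δ = F/k = 178 / 5.0245 = 35.427 mm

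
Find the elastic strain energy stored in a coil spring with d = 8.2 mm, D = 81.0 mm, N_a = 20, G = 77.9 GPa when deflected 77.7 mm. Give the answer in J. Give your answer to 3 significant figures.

k = Gd⁴/(8D³N_a) = (77.9×10³)(8.2⁴)/(8·81.0³·20) = 4.1421 N/mm
U = ½kδ² = 0.5 × 4.1421 × 77.7² = 12503 N·mm = 12.503 J

12.5 J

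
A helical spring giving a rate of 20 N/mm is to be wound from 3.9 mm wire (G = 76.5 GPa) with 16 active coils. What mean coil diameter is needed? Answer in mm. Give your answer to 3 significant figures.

19.0 mm

D = (Gd⁴/(8N_a·k))^(1/3) = (76.5×10³·3.9⁴/(8·16·20))^(1/3)
  = (6913.21)^(1/3) = 19.0499 mm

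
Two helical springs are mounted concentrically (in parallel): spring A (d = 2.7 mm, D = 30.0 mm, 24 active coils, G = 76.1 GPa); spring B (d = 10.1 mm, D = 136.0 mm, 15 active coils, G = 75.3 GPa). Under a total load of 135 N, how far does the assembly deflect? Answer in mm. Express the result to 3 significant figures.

40.0 mm

k_A = Gd⁴/(8D³N_a) = (76.1×10³)(2.7⁴)/(8·30.0³·24) = 0.78014 N/mm
k_B = Gd⁴/(8D³N_a) = (75.3×10³)(10.1⁴)/(8·136.0³·15) = 2.5959 N/mm
Parallel: k_eq = 0.78014 + 2.5959 = 3.376 N/mm
δ = F/k_eq = 135/3.376 = 39.988 mm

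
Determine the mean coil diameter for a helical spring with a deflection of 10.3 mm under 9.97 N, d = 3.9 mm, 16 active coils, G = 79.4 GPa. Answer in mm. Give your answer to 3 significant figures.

52.9 mm

Required rate k = F/δ = 9.97/10.3 = 0.96796 N/mm
D = (Gd⁴/(8N_a·k))^(1/3) = (79.4×10³·3.9⁴/(8·16·0.96796))^(1/3)
  = (148256)^(1/3) = 52.9262 mm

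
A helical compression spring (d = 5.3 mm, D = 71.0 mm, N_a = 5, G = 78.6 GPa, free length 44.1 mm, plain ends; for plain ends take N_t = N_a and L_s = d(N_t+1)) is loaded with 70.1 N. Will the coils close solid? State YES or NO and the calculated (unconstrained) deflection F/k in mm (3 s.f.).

k = Gd⁴/(8D³N_a) = (78.6×10³)(5.3⁴)/(8·71.0³·5) = 4.332 N/mm
N_t = 5; L_s = 5.3·6 = 31.8 mm; δ_solid = L₀ − L_s = 44.1 − 31.8 = 12.3 mm
δ = F/k = 70.1/4.332 = 16.182 mm
δ ≥ δ_solid → spring goes solid

YES, δ = 16.2 mm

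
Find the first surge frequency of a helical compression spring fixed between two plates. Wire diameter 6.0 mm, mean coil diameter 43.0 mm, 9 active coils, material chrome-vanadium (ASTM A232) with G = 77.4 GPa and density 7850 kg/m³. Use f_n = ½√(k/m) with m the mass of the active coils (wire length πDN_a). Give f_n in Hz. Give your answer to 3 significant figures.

k = Gd⁴/(8D³N_a) = (77.4×10³)(6.0⁴)/(8·43.0³·9) = 17.523 N/mm = 17523 N/m
Wire length L = πDN_a = π·43.0·9 = 1215.8 mm
m = ρ·(πd²/4)·L = 7850 × 28.274×10⁻⁶ m² × 1.2158 m = 0.26985 kg
f_n = ½√(k/m) = 0.5·√(17523/0.26985) = 0.5·√(64936) = 127.41 Hz

127 Hz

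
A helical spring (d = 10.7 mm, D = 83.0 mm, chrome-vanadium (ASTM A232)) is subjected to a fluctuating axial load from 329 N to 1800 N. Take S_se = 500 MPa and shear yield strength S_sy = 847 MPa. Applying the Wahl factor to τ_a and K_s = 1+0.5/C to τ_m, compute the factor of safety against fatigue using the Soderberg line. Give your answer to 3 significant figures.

1.88

C = D/d = 83.0/10.7 = 7.7570; K_W = (4C−1)/(4C−4)+0.615/C = 1.1903; K_s = 1+0.5/C = 1.0645
F_a = (F_max−F_min)/2 = 735.5 N; F_m = (F_max+F_min)/2 = 1064.5 N
τ_a = K_W·8F_aD/(πd³) = 1.1903 × 126.9 = 151.04 MPa
τ_m = K_s·8F_mD/(πd³) = 1.0645 × 183.66 = 195.5 MPa
Soderberg: 1/n_f = τ_a/S_se + τ_m/S_sy = 151.04/500 + 195.5/847 = 0.30208 + 0.23081 = 0.5329
n_f = 1/0.5329 = 1.877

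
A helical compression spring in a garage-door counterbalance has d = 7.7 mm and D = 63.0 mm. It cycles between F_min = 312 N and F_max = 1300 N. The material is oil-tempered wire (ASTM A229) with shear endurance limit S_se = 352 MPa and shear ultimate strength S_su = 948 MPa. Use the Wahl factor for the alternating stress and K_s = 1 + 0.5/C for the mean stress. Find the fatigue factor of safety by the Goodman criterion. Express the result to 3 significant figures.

C = D/d = 63.0/7.7 = 8.1818; K_W = (4C−1)/(4C−4)+0.615/C = 1.1796; K_s = 1+0.5/C = 1.0611
F_a = (F_max−F_min)/2 = 494 N; F_m = (F_max+F_min)/2 = 806 N
τ_a = K_W·8F_aD/(πd³) = 1.1796 × 173.59 = 204.77 MPa
τ_m = K_s·8F_mD/(πd³) = 1.0611 × 283.23 = 300.54 MPa
Goodman: 1/n_f = τ_a/S_se + τ_m/S_su = 204.77/352 + 300.54/948 = 0.58174 + 0.31703 = 0.89876
n_f = 1/0.89876 = 1.113

1.11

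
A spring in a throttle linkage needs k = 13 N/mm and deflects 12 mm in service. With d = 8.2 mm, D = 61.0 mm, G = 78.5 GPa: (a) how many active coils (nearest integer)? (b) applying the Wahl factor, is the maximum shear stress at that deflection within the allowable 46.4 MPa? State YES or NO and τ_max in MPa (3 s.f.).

N_a = Gd⁴/(8D³k) = (78.5×10³)(8.2⁴)/(8·61.0³·13) = 15.03 → N_a = 15
Actual rate k = Gd⁴/(8D³·15) = 13.03 N/mm
Working load F = kδ = 13.03·12 = 156.36 N
C = 61.0/8.2 = 7.4390; K_W = (4C−1)/(4C−4)+0.615/C = 1.1991
τ_max = K_W·8FD/(πd³) = 1.1991·44.052 = 52.825 MPa
τ_max > 46.4 MPa → exceeds allowable

(a) 15 coils; (b) NO, τ_max = 52.8 MPa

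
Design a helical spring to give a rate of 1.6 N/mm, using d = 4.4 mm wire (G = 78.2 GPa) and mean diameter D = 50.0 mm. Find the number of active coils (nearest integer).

N_a = Gd⁴/(8D³k) = (78.2×10³ × 4.4⁴)/(8 × 50.0³ × 1.6)
    = 2.93101e+07 / 1.6e+06 = 18.32 → 18 coils

18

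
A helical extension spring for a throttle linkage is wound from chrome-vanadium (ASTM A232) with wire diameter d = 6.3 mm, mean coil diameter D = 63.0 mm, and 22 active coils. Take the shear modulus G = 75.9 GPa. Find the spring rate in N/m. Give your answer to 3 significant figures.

k = Gd⁴/(8D³N_a) = (75.9×10³ × 6.3⁴) / (8 × 63.0³ × 22)
  = 1.19565e+08 / 4.40083e+07 = 2.7169 N/mm = 2716.9 N/m

2720 N/m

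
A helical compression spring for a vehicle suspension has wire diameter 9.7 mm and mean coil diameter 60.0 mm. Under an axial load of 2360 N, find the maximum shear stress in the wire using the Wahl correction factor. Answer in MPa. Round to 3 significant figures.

492 MPa

Spring index C = D/d = 60.0/9.7 = 6.1856
K_W = (4C−1)/(4C−4) + 0.615/C = 23.742/20.742 + 0.0994 = 1.2441
τ₀ = 8FD/(πd³) = 8·2360·60.0/(π·9.7³) = 1.1328e+06/2867.2 = 395.08 MPa
τ_max = K·τ₀ = 1.2441 × 395.08 = 491.51 MPa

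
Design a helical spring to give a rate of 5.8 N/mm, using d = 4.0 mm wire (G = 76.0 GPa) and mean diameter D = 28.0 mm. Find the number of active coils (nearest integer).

19

N_a = Gd⁴/(8D³k) = (76.0×10³ × 4.0⁴)/(8 × 28.0³ × 5.8)
    = 1.9456e+07 / 1.01857e+06 = 19.1 → 19 coils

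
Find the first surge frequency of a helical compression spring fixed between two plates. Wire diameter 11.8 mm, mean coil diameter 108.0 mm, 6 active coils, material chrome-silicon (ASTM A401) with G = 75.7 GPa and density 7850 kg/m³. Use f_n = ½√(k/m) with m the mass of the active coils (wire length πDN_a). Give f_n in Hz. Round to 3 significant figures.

k = Gd⁴/(8D³N_a) = (75.7×10³)(11.8⁴)/(8·108.0³·6) = 24.272 N/mm = 24272 N/m
Wire length L = πDN_a = π·108.0·6 = 2035.8 mm
m = ρ·(πd²/4)·L = 7850 × 109.36×10⁻⁶ m² × 2.0358 m = 1.7476 kg
f_n = ½√(k/m) = 0.5·√(24272/1.7476) = 0.5·√(13889) = 58.925 Hz

58.9 Hz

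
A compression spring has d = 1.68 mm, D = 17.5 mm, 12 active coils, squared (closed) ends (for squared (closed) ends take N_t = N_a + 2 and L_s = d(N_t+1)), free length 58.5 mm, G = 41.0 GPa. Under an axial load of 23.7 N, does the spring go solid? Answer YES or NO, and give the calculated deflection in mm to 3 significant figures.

k = Gd⁴/(8D³N_a) = (41.0×10³)(1.68⁴)/(8·17.5³·12) = 0.6348 N/mm
N_t = 14; L_s = 1.68·15 = 25.2 mm; δ_solid = L₀ − L_s = 58.5 − 25.2 = 33.3 mm
δ = F/k = 23.7/0.6348 = 37.335 mm
δ ≥ δ_solid → spring goes solid

YES, δ = 37.3 mm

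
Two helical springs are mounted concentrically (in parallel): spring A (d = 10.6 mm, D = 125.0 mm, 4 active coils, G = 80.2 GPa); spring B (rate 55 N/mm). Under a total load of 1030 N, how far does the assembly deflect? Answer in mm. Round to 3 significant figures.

14.5 mm

k_A = Gd⁴/(8D³N_a) = (80.2×10³)(10.6⁴)/(8·125.0³·4) = 16.2 N/mm
Parallel: k_eq = 16.2 + 55 = 71.2 N/mm
δ = F/k_eq = 1030/71.2 = 14.466 mm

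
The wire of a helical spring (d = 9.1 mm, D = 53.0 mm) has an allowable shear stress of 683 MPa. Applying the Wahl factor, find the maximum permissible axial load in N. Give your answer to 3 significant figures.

3020 N

C = D/d = 53.0/9.1 = 5.8242
K_W = (4C−1)/(4C−4) + 0.615/C = 22.297/19.297 + 0.1056 = 1.2611
τ_max = K·8FD/(πd³) → F_max = τ_allow·πd³/(8DK)
F_max = 683·π·9.1³/(8·53.0·1.2611) = 1.6169e+06/534.69 = 3024.1 N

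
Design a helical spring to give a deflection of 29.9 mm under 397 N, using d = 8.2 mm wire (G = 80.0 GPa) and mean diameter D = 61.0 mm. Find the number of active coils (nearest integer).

15

Required rate k = F/δ = 397/29.9 = 13.278 N/mm
N_a = Gd⁴/(8D³k) = (80.0×10³ × 8.2⁴)/(8 × 61.0³ × 13.278)
    = 3.61697e+08 / 2.41101e+07 = 15 → 15 coils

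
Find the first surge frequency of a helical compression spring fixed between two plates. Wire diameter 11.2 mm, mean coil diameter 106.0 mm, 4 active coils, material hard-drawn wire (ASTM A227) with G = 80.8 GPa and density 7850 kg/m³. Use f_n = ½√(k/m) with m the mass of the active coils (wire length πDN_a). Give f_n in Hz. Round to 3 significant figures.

90.0 Hz

k = Gd⁴/(8D³N_a) = (80.8×10³)(11.2⁴)/(8·106.0³·4) = 33.359 N/mm = 33359 N/m
Wire length L = πDN_a = π·106.0·4 = 1332 mm
m = ρ·(πd²/4)·L = 7850 × 98.52×10⁻⁶ m² × 1.332 m = 1.0302 kg
f_n = ½√(k/m) = 0.5·√(33359/1.0302) = 0.5·√(32382) = 89.975 Hz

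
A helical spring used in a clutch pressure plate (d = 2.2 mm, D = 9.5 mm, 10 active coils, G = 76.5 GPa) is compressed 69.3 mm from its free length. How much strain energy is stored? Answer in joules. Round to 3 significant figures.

k = Gd⁴/(8D³N_a) = (76.5×10³)(2.2⁴)/(8·9.5³·10) = 26.127 N/mm
U = ½kδ² = 0.5 × 26.127 × 69.3² = 62738 N·mm = 62.738 J

62.7 J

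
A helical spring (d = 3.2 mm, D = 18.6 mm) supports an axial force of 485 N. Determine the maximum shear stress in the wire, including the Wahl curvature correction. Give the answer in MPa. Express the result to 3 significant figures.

884 MPa

Spring index C = D/d = 18.6/3.2 = 5.8125
K_W = (4C−1)/(4C−4) + 0.615/C = 22.250/19.250 + 0.1058 = 1.2617
τ₀ = 8FD/(πd³) = 8·485·18.6/(π·3.2³) = 72168/102.94 = 701.04 MPa
τ_max = K·τ₀ = 1.2617 × 701.04 = 884.47 MPa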